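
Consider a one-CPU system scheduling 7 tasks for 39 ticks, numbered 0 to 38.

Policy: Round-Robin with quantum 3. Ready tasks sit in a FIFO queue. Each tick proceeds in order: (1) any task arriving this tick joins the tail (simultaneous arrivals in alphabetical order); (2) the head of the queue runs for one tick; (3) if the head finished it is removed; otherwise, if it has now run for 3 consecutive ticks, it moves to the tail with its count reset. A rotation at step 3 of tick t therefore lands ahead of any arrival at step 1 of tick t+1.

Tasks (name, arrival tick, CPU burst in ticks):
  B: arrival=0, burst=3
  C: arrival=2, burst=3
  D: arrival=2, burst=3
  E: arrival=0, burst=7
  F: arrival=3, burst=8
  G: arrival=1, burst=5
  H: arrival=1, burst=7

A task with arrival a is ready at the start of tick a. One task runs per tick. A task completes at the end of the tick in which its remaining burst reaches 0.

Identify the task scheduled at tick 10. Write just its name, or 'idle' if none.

t=0: queue=[B,E] q_used=0 → run B
t=1: queue=[B,E,G,H] q_used=1 → run B
t=2: queue=[B,E,G,H,C,D] q_used=2 → run B
t=3: queue=[E,G,H,C,D,F] q_used=0 → run E
t=4: queue=[E,G,H,C,D,F] q_used=1 → run E
t=5: queue=[E,G,H,C,D,F] q_used=2 → run E
t=6: queue=[G,H,C,D,F,E] q_used=0 → run G
t=7: queue=[G,H,C,D,F,E] q_used=1 → run G
t=8: queue=[G,H,C,D,F,E] q_used=2 → run G
t=9: queue=[H,C,D,F,E,G] q_used=0 → run H
t=10: queue=[H,C,D,F,E,G] q_used=1 → run H
t=11: queue=[H,C,D,F,E,G] q_used=2 → run H
t=12: queue=[C,D,F,E,G,H] q_used=0 → run C
t=13: queue=[C,D,F,E,G,H] q_used=1 → run C
t=14: queue=[C,D,F,E,G,H] q_used=2 → run C
t=15: queue=[D,F,E,G,H] q_used=0 → run D
t=16: queue=[D,F,E,G,H] q_used=1 → run D
t=17: queue=[D,F,E,G,H] q_used=2 → run D
t=18: queue=[F,E,G,H] q_used=0 → run F
t=19: queue=[F,E,G,H] q_used=1 → run F
t=20: queue=[F,E,G,H] q_used=2 → run F
t=21: queue=[E,G,H,F] q_used=0 → run E
t=22: queue=[E,G,H,F] q_used=1 → run E
t=23: queue=[E,G,H,F] q_used=2 → run E
t=24: queue=[G,H,F,E] q_used=0 → run G
t=25: queue=[G,H,F,E] q_used=1 → run G
t=26: queue=[H,F,E] q_used=0 → run H
t=27: queue=[H,F,E] q_used=1 → run H
t=28: queue=[H,F,E] q_used=2 → run H
t=29: queue=[F,E,H] q_used=0 → run F
t=30: queue=[F,E,H] q_used=1 → run F
t=31: queue=[F,E,H] q_used=2 → run F
t=32: queue=[E,H,F] q_used=0 → run E
t=33: queue=[H,F] q_used=0 → run H
t=34: queue=[F] q_used=0 → run F
t=35: queue=[F] q_used=1 → run F
t=36: (idle)
t=37: (idle)
t=38: (idle)

running at tick 10 = H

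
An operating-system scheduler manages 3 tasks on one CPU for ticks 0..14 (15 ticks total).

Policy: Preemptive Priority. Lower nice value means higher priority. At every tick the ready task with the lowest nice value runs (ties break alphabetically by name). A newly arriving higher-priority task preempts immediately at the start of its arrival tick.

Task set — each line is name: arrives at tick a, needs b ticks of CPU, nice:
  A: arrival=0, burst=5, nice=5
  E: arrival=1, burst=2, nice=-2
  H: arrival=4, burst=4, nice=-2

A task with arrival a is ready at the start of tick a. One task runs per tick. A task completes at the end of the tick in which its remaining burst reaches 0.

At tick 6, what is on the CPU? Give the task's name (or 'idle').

running at tick 6 = H

t=0: ready={A} → run A
t=1: ready={A,E} → run E
t=2: ready={A,E} → run E
t=3: ready={A} → run A
t=4: ready={A,H} → run H
t=5: ready={A,H} → run H
t=6: ready={A,H} → run H
t=7: ready={A,H} → run H
t=8: ready={A} → run A
t=9: ready={A} → run A
t=10: ready={A} → run A
t=11: (idle)
t=12: (idle)
t=13: (idle)
t=14: (idle)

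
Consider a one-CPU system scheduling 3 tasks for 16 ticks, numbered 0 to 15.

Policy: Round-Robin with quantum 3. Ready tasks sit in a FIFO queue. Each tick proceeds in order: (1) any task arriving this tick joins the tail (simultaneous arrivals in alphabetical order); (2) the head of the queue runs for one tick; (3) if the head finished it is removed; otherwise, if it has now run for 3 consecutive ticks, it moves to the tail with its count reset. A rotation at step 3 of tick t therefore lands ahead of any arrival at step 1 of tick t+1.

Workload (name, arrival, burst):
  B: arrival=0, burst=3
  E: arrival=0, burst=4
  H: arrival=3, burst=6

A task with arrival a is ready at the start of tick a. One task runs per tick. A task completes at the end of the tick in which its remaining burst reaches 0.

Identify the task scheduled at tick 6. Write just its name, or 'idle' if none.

t=0: queue=[B,E] q_used=0 → run B
t=1: queue=[B,E] q_used=1 → run B
t=2: queue=[B,E] q_used=2 → run B
t=3: queue=[E,H] q_used=0 → run E
t=4: queue=[E,H] q_used=1 → run E
t=5: queue=[E,H] q_used=2 → run E
t=6: queue=[H,E] q_used=0 → run H
t=7: queue=[H,E] q_used=1 → run H
t=8: queue=[H,E] q_used=2 → run H
t=9: queue=[E,H] q_used=0 → run E
t=10: queue=[H] q_used=0 → run H
t=11: queue=[H] q_used=1 → run H
t=12: queue=[H] q_used=2 → run H
t=13: (idle)
t=14: (idle)
t=15: (idle)

running at tick 6 = H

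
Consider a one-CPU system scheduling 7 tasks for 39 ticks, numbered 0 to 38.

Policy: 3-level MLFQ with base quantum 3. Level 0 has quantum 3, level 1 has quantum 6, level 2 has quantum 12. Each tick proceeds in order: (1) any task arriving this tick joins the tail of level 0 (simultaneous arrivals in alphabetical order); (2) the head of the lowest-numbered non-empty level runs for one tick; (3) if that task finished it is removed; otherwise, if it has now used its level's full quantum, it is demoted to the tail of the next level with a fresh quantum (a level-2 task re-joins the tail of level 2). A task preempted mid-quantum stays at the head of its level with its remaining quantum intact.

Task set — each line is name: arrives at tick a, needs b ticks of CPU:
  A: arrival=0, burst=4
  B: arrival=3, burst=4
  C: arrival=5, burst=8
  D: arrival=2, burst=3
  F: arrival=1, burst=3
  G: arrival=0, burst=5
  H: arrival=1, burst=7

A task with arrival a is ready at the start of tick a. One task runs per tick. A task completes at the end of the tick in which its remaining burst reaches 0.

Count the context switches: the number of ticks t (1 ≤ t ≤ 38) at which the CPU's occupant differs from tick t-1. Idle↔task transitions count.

context switches = 12

t=0: L0/L1/L2 = AG/-/- → run A
t=1: L0/L1/L2 = AGFH/-/- → run A
t=2: L0/L1/L2 = AGFHD/-/- → run A
t=3: L0/L1/L2 = GFHDB/A/- → run G
t=4: L0/L1/L2 = GFHDB/A/- → run G
t=5: L0/L1/L2 = GFHDBC/A/- → run G
t=6: L0/L1/L2 = FHDBC/AG/- → run F
t=7: L0/L1/L2 = FHDBC/AG/- → run F
t=8: L0/L1/L2 = FHDBC/AG/- → run F
t=9: L0/L1/L2 = HDBC/AG/- → run H
t=10: L0/L1/L2 = HDBC/AG/- → run H
t=11: L0/L1/L2 = HDBC/AG/- → run H
t=12: L0/L1/L2 = DBC/AGH/- → run D
t=13: L0/L1/L2 = DBC/AGH/- → run D
t=14: L0/L1/L2 = DBC/AGH/- → run D
t=15: L0/L1/L2 = BC/AGH/- → run B
t=16: L0/L1/L2 = BC/AGH/- → run B
t=17: L0/L1/L2 = BC/AGH/- → run B
t=18: L0/L1/L2 = C/AGHB/- → run C
t=19: L0/L1/L2 = C/AGHB/- → run C
t=20: L0/L1/L2 = C/AGHB/- → run C
t=21: L0/L1/L2 = -/AGHBC/- → run A
t=22: L0/L1/L2 = -/GHBC/- → run G
t=23: L0/L1/L2 = -/GHBC/- → run G
t=24: L0/L1/L2 = -/HBC/- → run H
t=25: L0/L1/L2 = -/HBC/- → run H
t=26: L0/L1/L2 = -/HBC/- → run H
t=27: L0/L1/L2 = -/HBC/- → run H
t=28: L0/L1/L2 = -/BC/- → run B
t=29: L0/L1/L2 = -/C/- → run C
t=30: L0/L1/L2 = -/C/- → run C
t=31: L0/L1/L2 = -/C/- → run C
t=32: L0/L1/L2 = -/C/- → run C
t=33: L0/L1/L2 = -/C/- → run C
t=34: (idle)
t=35: (idle)
t=36: (idle)
t=37: (idle)
t=38: (idle)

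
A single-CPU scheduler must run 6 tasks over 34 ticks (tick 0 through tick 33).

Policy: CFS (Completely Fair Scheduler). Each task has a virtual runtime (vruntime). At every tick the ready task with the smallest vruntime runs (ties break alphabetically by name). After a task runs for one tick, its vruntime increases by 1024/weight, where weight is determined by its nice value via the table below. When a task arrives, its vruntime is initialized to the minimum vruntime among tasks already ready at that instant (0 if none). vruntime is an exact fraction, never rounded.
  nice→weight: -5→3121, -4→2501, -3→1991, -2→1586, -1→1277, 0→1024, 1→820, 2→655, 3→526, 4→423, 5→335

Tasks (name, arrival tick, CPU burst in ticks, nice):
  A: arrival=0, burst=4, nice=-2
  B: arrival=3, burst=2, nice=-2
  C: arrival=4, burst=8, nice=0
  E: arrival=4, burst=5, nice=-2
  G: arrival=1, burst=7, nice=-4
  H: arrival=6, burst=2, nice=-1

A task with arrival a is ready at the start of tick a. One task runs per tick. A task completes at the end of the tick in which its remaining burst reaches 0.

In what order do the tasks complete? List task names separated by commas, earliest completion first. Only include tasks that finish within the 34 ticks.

t=0: vr[A=0] → run A
t=1: vr[A=512/793 G=512/793] → run A
t=2: vr[A=1024/793 G=512/793] → run G
t=3: vr[A=1024/793 B=34304/32513 G=34304/32513] → run B
t=4: vr[A=1024/793 B=55296/32513 C=34304/32513 E=34304/32513 G=34304/32513] → run C
t=5: vr[A=1024/793 B=55296/32513 C=66817/32513 E=34304/32513 G=34304/32513] → run E
t=6: vr[A=1024/793 B=55296/32513 C=66817/32513 E=55296/32513 G=34304/32513 H=34304/32513] → run G
t=7: vr[A=1024/793 B=55296/32513 C=66817/32513 E=55296/32513 G=47616/32513 H=34304/32513] → run H
t=8: vr[A=1024/793 B=55296/32513 C=66817/32513 E=55296/32513 G=47616/32513 H=77099520/41519101] → run A
t=9: vr[A=1536/793 B=55296/32513 C=66817/32513 E=55296/32513 G=47616/32513 H=77099520/41519101] → run G
t=10: vr[A=1536/793 B=55296/32513 C=66817/32513 E=55296/32513 G=60928/32513 H=77099520/41519101] → run B
t=11: vr[A=1536/793 C=66817/32513 E=55296/32513 G=60928/32513 H=77099520/41519101] → run E
t=12: vr[A=1536/793 C=66817/32513 E=76288/32513 G=60928/32513 H=77099520/41519101] → run H
t=13: vr[A=1536/793 C=66817/32513 E=76288/32513 G=60928/32513] → run G
t=14: vr[A=1536/793 C=66817/32513 E=76288/32513 G=74240/32513] → run A
t=15: vr[C=66817/32513 E=76288/32513 G=74240/32513] → run C
t=16: vr[C=99330/32513 E=76288/32513 G=74240/32513] → run G
t=17: vr[C=99330/32513 E=76288/32513 G=87552/32513] → run E
t=18: vr[C=99330/32513 E=97280/32513 G=87552/32513] → run G
t=19: vr[C=99330/32513 E=97280/32513 G=100864/32513] → run E
t=20: vr[C=99330/32513 E=118272/32513 G=100864/32513] → run C
t=21: vr[C=131843/32513 E=118272/32513 G=100864/32513] → run G
t=22: vr[C=131843/32513 E=118272/32513] → run E
t=23: vr[C=131843/32513] → run C
t=24: vr[C=164356/32513] → run C
t=25: vr[C=196869/32513] → run C
t=26: vr[C=229382/32513] → run C
t=27: vr[C=261895/32513] → run C
t=28: (idle)
t=29: (idle)
t=30: (idle)
t=31: (idle)
t=32: (idle)
t=33: (idle)

completion order = B, H, A, G, E, C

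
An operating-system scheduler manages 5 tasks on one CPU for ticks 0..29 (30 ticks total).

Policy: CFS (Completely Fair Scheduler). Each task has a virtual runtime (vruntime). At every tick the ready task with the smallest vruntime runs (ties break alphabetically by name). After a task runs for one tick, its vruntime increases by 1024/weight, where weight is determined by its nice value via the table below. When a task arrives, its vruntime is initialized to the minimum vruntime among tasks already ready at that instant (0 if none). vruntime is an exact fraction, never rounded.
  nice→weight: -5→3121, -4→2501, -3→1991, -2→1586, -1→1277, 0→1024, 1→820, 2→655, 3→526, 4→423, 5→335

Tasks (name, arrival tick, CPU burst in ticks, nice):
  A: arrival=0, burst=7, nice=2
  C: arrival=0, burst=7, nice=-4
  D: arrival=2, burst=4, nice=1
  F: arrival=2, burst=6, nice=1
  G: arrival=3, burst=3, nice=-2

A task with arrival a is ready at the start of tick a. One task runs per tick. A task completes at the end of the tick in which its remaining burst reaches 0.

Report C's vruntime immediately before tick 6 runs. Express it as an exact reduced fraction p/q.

vruntime(C, start of tick 6) = 2048/2501

t=0: vr[A=0 C=0] → run A
t=1: vr[A=1024/655 C=0] → run C
t=2: vr[A=1024/655 C=1024/2501 D=1024/2501 F=1024/2501] → run C
t=3: vr[A=1024/655 C=2048/2501 D=1024/2501 F=1024/2501 G=1024/2501] → run D
t=4: vr[A=1024/655 C=2048/2501 D=20736/12505 F=1024/2501 G=1024/2501] → run F
t=5: vr[A=1024/655 C=2048/2501 D=20736/12505 F=20736/12505 G=1024/2501] → run G
t=6: vr[A=1024/655 C=2048/2501 D=20736/12505 F=20736/12505 G=34304/32513] → run C
t=7: vr[A=1024/655 C=3072/2501 D=20736/12505 F=20736/12505 G=34304/32513] → run G
t=8: vr[A=1024/655 C=3072/2501 D=20736/12505 F=20736/12505 G=55296/32513] → run C
t=9: vr[A=1024/655 C=4096/2501 D=20736/12505 F=20736/12505 G=55296/32513] → run A
t=10: vr[A=2048/655 C=4096/2501 D=20736/12505 F=20736/12505 G=55296/32513] → run C
t=11: vr[A=2048/655 C=5120/2501 D=20736/12505 F=20736/12505 G=55296/32513] → run D
t=12: vr[A=2048/655 C=5120/2501 D=36352/12505 F=20736/12505 G=55296/32513] → run F
t=13: vr[A=2048/655 C=5120/2501 D=36352/12505 F=36352/12505 G=55296/32513] → run G
t=14: vr[A=2048/655 C=5120/2501 D=36352/12505 F=36352/12505] → run C
t=15: vr[A=2048/655 C=6144/2501 D=36352/12505 F=36352/12505] → run C
t=16: vr[A=2048/655 D=36352/12505 F=36352/12505] → run D
t=17: vr[A=2048/655 D=51968/12505 F=36352/12505] → run F
t=18: vr[A=2048/655 D=51968/12505 F=51968/12505] → run A
t=19: vr[A=3072/655 D=51968/12505 F=51968/12505] → run D
t=20: vr[A=3072/655 F=51968/12505] → run F
t=21: vr[A=3072/655 F=67584/12505] → run A
t=22: vr[A=4096/655 F=67584/12505] → run F
t=23: vr[A=4096/655 F=16640/2501] → run A
t=24: vr[A=1024/131 F=16640/2501] → run F
t=25: vr[A=1024/131] → run A
t=26: vr[A=6144/655] → run A
t=27: (idle)
t=28: (idle)
t=29: (idle)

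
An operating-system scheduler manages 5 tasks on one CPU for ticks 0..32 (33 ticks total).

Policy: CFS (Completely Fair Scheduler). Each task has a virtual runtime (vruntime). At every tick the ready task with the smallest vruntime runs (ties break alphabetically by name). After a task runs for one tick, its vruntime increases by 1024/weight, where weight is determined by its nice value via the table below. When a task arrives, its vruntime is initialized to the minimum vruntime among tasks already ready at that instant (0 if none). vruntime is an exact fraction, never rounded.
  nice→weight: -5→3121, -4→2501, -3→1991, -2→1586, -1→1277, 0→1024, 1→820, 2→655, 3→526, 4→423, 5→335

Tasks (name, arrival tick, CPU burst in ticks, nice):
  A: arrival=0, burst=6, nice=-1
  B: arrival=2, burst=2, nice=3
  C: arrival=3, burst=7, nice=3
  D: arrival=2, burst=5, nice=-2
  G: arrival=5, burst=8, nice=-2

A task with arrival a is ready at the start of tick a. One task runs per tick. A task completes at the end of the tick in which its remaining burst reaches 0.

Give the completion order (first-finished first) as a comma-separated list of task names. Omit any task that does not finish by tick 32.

completion order = B, A, D, G, C

t=0: vr[A=0] → run A
t=1: vr[A=1024/1277] → run A
t=2: vr[A=2048/1277 B=2048/1277 D=2048/1277] → run A
t=3: vr[A=3072/1277 B=2048/1277 C=2048/1277 D=2048/1277] → run B
t=4: vr[A=3072/1277 B=1192448/335851 C=2048/1277 D=2048/1277] → run C
t=5: vr[A=3072/1277 B=1192448/335851 C=1192448/335851 D=2048/1277 G=2048/1277] → run D
t=6: vr[A=3072/1277 B=1192448/335851 C=1192448/335851 D=2277888/1012661 G=2048/1277] → run G
t=7: vr[A=3072/1277 B=1192448/335851 C=1192448/335851 D=2277888/1012661 G=2277888/1012661] → run D
t=8: vr[A=3072/1277 B=1192448/335851 C=1192448/335851 D=2931712/1012661 G=2277888/1012661] → run G
t=9: vr[A=3072/1277 B=1192448/335851 C=1192448/335851 D=2931712/1012661 G=2931712/1012661] → run A
t=10: vr[A=4096/1277 B=1192448/335851 C=1192448/335851 D=2931712/1012661 G=2931712/1012661] → run D
t=11: vr[A=4096/1277 B=1192448/335851 C=1192448/335851 D=3585536/1012661 G=2931712/1012661] → run G
t=12: vr[A=4096/1277 B=1192448/335851 C=1192448/335851 D=3585536/1012661 G=3585536/1012661] → run A
t=13: vr[A=5120/1277 B=1192448/335851 C=1192448/335851 D=3585536/1012661 G=3585536/1012661] → run D
t=14: vr[A=5120/1277 B=1192448/335851 C=1192448/335851 D=4239360/1012661 G=3585536/1012661] → run G
t=15: vr[A=5120/1277 B=1192448/335851 C=1192448/335851 D=4239360/1012661 G=4239360/1012661] → run B
t=16: vr[A=5120/1277 C=1192448/335851 D=4239360/1012661 G=4239360/1012661] → run C
t=17: vr[A=5120/1277 C=1846272/335851 D=4239360/1012661 G=4239360/1012661] → run A
t=18: vr[C=1846272/335851 D=4239360/1012661 G=4239360/1012661] → run D
t=19: vr[C=1846272/335851 G=4239360/1012661] → run G
t=20: vr[C=1846272/335851 G=4893184/1012661] → run G
t=21: vr[C=1846272/335851 G=5547008/1012661] → run G
t=22: vr[C=1846272/335851 G=6200832/1012661] → run C
t=23: vr[C=2500096/335851 G=6200832/1012661] → run G
t=24: vr[C=2500096/335851] → run C
t=25: vr[C=3153920/335851] → run C
t=26: vr[C=3807744/335851] → run C
t=27: vr[C=4461568/335851] → run C
t=28: (idle)
t=29: (idle)
t=30: (idle)
t=31: (idle)
t=32: (idle)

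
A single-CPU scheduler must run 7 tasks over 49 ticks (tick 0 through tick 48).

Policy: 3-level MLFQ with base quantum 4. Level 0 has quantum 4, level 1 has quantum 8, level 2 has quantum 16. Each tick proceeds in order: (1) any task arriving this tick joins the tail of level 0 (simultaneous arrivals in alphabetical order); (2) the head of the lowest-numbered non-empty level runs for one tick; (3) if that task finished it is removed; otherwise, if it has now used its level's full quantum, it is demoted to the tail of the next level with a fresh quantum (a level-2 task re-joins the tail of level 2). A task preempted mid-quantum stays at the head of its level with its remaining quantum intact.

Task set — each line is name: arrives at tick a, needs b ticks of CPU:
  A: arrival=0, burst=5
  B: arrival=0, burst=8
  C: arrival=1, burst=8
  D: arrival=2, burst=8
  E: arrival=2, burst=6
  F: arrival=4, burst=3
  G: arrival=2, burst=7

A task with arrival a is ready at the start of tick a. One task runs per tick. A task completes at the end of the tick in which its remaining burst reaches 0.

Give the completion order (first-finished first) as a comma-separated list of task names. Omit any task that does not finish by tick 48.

t=0: L0/L1/L2 = AB/-/- → run A
t=1: L0/L1/L2 = ABC/-/- → run A
t=2: L0/L1/L2 = ABCDEG/-/- → run A
t=3: L0/L1/L2 = ABCDEG/-/- → run A
t=4: L0/L1/L2 = BCDEGF/A/- → run B
t=5: L0/L1/L2 = BCDEGF/A/- → run B
t=6: L0/L1/L2 = BCDEGF/A/- → run B
t=7: L0/L1/L2 = BCDEGF/A/- → run B
t=8: L0/L1/L2 = CDEGF/AB/- → run C
t=9: L0/L1/L2 = CDEGF/AB/- → run C
t=10: L0/L1/L2 = CDEGF/AB/- → run C
t=11: L0/L1/L2 = CDEGF/AB/- → run C
t=12: L0/L1/L2 = DEGF/ABC/- → run D
t=13: L0/L1/L2 = DEGF/ABC/- → run D
t=14: L0/L1/L2 = DEGF/ABC/- → run D
t=15: L0/L1/L2 = DEGF/ABC/- → run D
t=16: L0/L1/L2 = EGF/ABCD/- → run E
t=17: L0/L1/L2 = EGF/ABCD/- → run E
t=18: L0/L1/L2 = EGF/ABCD/- → run E
t=19: L0/L1/L2 = EGF/ABCD/- → run E
t=20: L0/L1/L2 = GF/ABCDE/- → run G
t=21: L0/L1/L2 = GF/ABCDE/- → run G
t=22: L0/L1/L2 = GF/ABCDE/- → run G
t=23: L0/L1/L2 = GF/ABCDE/- → run G
t=24: L0/L1/L2 = F/ABCDEG/- → run F
t=25: L0/L1/L2 = F/ABCDEG/- → run F
t=26: L0/L1/L2 = F/ABCDEG/- → run F
t=27: L0/L1/L2 = -/ABCDEG/- → run A
t=28: L0/L1/L2 = -/BCDEG/- → run B
t=29: L0/L1/L2 = -/BCDEG/- → run B
t=30: L0/L1/L2 = -/BCDEG/- → run B
t=31: L0/L1/L2 = -/BCDEG/- → run B
t=32: L0/L1/L2 = -/CDEG/- → run C
t=33: L0/L1/L2 = -/CDEG/- → run C
t=34: L0/L1/L2 = -/CDEG/- → run C
t=35: L0/L1/L2 = -/CDEG/- → run C
t=36: L0/L1/L2 = -/DEG/- → run D
t=37: L0/L1/L2 = -/DEG/- → run D
t=38: L0/L1/L2 = -/DEG/- → run D
t=39: L0/L1/L2 = -/DEG/- → run D
t=40: L0/L1/L2 = -/EG/- → run E
t=41: L0/L1/L2 = -/EG/- → run E
t=42: L0/L1/L2 = -/G/- → run G
t=43: L0/L1/L2 = -/G/- → run G
t=44: L0/L1/L2 = -/G/- → run G
t=45: (idle)
t=46: (idle)
t=47: (idle)
t=48: (idle)

completion order = F, A, B, C, D, E, G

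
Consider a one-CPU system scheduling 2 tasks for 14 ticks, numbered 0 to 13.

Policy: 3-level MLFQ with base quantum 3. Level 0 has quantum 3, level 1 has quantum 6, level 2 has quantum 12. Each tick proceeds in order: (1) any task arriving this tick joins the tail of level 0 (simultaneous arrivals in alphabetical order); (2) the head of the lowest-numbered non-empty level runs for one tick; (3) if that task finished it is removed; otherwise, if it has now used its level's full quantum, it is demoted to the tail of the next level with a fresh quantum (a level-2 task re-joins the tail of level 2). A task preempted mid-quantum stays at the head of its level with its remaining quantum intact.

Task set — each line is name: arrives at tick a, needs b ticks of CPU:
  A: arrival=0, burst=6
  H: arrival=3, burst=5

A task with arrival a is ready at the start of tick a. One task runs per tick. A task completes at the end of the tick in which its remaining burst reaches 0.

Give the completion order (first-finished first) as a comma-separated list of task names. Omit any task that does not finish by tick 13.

completion order = A, H

t=0: L0/L1/L2 = A/-/- → run A
t=1: L0/L1/L2 = A/-/- → run A
t=2: L0/L1/L2 = A/-/- → run A
t=3: L0/L1/L2 = H/A/- → run H
t=4: L0/L1/L2 = H/A/- → run H
t=5: L0/L1/L2 = H/A/- → run H
t=6: L0/L1/L2 = -/AH/- → run A
t=7: L0/L1/L2 = -/AH/- → run A
t=8: L0/L1/L2 = -/AH/- → run A
t=9: L0/L1/L2 = -/H/- → run H
t=10: L0/L1/L2 = -/H/- → run H
t=11: (idle)
t=12: (idle)
t=13: (idle)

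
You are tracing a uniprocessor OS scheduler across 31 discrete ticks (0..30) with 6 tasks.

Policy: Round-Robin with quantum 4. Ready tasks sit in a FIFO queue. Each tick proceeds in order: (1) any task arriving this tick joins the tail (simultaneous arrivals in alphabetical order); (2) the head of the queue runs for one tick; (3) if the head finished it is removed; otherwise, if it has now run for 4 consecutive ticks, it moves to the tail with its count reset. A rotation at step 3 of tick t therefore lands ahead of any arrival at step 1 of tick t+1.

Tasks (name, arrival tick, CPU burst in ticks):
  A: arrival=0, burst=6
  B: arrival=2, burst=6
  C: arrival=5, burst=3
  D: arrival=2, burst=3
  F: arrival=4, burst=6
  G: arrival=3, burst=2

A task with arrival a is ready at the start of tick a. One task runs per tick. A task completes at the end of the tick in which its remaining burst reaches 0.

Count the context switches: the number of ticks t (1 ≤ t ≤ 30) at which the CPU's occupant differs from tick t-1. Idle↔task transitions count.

t=0: queue=[A] q_used=0 → run A
t=1: queue=[A] q_used=1 → run A
t=2: queue=[A,B,D] q_used=2 → run A
t=3: queue=[A,B,D,G] q_used=3 → run A
t=4: queue=[B,D,G,A,F] q_used=0 → run B
t=5: queue=[B,D,G,A,F,C] q_used=1 → run B
t=6: queue=[B,D,G,A,F,C] q_used=2 → run B
t=7: queue=[B,D,G,A,F,C] q_used=3 → run B
t=8: queue=[D,G,A,F,C,B] q_used=0 → run D
t=9: queue=[D,G,A,F,C,B] q_used=1 → run D
t=10: queue=[D,G,A,F,C,B] q_used=2 → run D
t=11: queue=[G,A,F,C,B] q_used=0 → run G
t=12: queue=[G,A,F,C,B] q_used=1 → run G
t=13: queue=[A,F,C,B] q_used=0 → run A
t=14: queue=[A,F,C,B] q_used=1 → run A
t=15: queue=[F,C,B] q_used=0 → run F
t=16: queue=[F,C,B] q_used=1 → run F
t=17: queue=[F,C,B] q_used=2 → run F
t=18: queue=[F,C,B] q_used=3 → run F
t=19: queue=[C,B,F] q_used=0 → run C
t=20: queue=[C,B,F] q_used=1 → run C
t=21: queue=[C,B,F] q_used=2 → run C
t=22: queue=[B,F] q_used=0 → run B
t=23: queue=[B,F] q_used=1 → run B
t=24: queue=[F] q_used=0 → run F
t=25: queue=[F] q_used=1 → run F
t=26: (idle)
t=27: (idle)
t=28: (idle)
t=29: (idle)
t=30: (idle)

context switches = 9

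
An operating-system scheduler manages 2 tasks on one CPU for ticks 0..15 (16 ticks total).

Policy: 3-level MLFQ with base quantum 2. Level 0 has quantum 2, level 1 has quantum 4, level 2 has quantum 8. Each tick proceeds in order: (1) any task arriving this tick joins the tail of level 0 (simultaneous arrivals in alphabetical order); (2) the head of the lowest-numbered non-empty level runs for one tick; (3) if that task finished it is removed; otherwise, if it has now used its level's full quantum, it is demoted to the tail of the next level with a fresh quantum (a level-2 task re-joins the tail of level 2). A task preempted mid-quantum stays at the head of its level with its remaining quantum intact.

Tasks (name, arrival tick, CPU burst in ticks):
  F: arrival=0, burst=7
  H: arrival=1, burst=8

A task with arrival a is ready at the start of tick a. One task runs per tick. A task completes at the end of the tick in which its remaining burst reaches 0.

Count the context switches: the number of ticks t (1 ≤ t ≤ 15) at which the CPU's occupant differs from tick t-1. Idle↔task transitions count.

context switches = 6

t=0: L0/L1/L2 = F/-/- → run F
t=1: L0/L1/L2 = FH/-/- → run F
t=2: L0/L1/L2 = H/F/- → run H
t=3: L0/L1/L2 = H/F/- → run H
t=4: L0/L1/L2 = -/FH/- → run F
t=5: L0/L1/L2 = -/FH/- → run F
t=6: L0/L1/L2 = -/FH/- → run F
t=7: L0/L1/L2 = -/FH/- → run F
t=8: L0/L1/L2 = -/H/F → run H
t=9: L0/L1/L2 = -/H/F → run H
t=10: L0/L1/L2 = -/H/F → run H
t=11: L0/L1/L2 = -/H/F → run H
t=12: L0/L1/L2 = -/-/FH → run F
t=13: L0/L1/L2 = -/-/H → run H
t=14: L0/L1/L2 = -/-/H → run H
t=15: (idle)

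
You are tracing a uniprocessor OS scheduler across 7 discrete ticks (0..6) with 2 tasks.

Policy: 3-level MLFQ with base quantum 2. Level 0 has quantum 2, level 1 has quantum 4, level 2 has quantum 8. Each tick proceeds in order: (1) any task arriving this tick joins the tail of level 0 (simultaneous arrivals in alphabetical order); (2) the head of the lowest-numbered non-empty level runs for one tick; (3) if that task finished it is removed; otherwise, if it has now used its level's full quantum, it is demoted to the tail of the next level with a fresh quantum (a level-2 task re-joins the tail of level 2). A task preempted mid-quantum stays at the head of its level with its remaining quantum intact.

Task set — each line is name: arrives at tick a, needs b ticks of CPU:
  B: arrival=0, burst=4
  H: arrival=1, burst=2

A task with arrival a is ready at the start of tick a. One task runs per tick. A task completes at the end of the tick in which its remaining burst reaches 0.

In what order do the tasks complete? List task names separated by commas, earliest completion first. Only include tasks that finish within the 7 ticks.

completion order = H, B

t=0: L0/L1/L2 = B/-/- → run B
t=1: L0/L1/L2 = BH/-/- → run B
t=2: L0/L1/L2 = H/B/- → run H
t=3: L0/L1/L2 = H/B/- → run H
t=4: L0/L1/L2 = -/B/- → run B
t=5: L0/L1/L2 = -/B/- → run B
t=6: (idle)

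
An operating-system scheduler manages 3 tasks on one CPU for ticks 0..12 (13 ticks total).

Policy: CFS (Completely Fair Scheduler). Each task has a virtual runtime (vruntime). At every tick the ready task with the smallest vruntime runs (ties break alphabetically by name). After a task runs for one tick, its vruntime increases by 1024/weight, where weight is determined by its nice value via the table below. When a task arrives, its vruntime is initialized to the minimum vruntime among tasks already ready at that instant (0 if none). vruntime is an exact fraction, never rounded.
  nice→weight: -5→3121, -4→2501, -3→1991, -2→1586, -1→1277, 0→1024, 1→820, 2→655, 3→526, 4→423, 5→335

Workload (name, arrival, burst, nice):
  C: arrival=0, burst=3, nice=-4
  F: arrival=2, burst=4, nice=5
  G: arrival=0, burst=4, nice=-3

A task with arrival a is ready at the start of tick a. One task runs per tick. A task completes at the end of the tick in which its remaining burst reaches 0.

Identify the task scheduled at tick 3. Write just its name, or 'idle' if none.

running at tick 3 = F

t=0: vr[C=0 G=0] → run C
t=1: vr[C=1024/2501 G=0] → run G
t=2: vr[C=1024/2501 F=1024/2501 G=1024/1991] → run C
t=3: vr[C=2048/2501 F=1024/2501 G=1024/1991] → run F
t=4: vr[C=2048/2501 F=2904064/837835 G=1024/1991] → run G
t=5: vr[C=2048/2501 F=2904064/837835 G=2048/1991] → run C
t=6: vr[F=2904064/837835 G=2048/1991] → run G
t=7: vr[F=2904064/837835 G=3072/1991] → run G
t=8: vr[F=2904064/837835] → run F
t=9: vr[F=5465088/837835] → run F
t=10: vr[F=8026112/837835] → run F
t=11: (idle)
t=12: (idle)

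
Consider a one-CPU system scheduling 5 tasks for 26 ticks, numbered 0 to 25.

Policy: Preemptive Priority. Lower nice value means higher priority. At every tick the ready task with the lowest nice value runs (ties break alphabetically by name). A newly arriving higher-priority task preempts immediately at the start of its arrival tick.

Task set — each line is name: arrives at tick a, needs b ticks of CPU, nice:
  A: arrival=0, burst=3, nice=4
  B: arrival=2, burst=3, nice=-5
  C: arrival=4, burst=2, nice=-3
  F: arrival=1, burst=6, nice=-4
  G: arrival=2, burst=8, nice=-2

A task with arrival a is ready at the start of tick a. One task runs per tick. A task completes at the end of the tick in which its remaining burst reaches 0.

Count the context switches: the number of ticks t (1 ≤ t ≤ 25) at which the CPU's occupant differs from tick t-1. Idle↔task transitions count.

t=0: ready={A} → run A
t=1: ready={A,F} → run F
t=2: ready={A,B,F,G} → run B
t=3: ready={A,B,F,G} → run B
t=4: ready={A,B,C,F,G} → run B
t=5: ready={A,C,F,G} → run F
t=6: ready={A,C,F,G} → run F
t=7: ready={A,C,F,G} → run F
t=8: ready={A,C,F,G} → run F
t=9: ready={A,C,F,G} → run F
t=10: ready={A,C,G} → run C
t=11: ready={A,C,G} → run C
t=12: ready={A,G} → run G
t=13: ready={A,G} → run G
t=14: ready={A,G} → run G
t=15: ready={A,G} → run G
t=16: ready={A,G} → run G
t=17: ready={A,G} → run G
t=18: ready={A,G} → run G
t=19: ready={A,G} → run G
t=20: ready={A} → run A
t=21: ready={A} → run A
t=22: (idle)
t=23: (idle)
t=24: (idle)
t=25: (idle)

context switches = 7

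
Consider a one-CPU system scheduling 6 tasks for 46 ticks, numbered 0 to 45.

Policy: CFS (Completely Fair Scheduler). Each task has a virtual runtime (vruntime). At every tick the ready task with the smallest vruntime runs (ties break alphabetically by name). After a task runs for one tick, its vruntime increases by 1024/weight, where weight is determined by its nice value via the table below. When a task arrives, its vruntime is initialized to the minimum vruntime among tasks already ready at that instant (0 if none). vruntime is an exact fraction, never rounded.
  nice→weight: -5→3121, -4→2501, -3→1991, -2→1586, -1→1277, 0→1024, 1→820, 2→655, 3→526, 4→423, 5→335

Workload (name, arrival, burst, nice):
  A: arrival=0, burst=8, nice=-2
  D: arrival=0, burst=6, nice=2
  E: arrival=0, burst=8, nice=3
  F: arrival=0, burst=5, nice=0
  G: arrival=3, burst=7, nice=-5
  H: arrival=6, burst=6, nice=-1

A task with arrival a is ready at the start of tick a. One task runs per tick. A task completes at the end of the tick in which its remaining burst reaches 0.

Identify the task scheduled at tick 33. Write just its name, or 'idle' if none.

running at tick 33 = E

t=0: vr[A=0 D=0 E=0 F=0] → run A
t=1: vr[A=512/793 D=0 E=0 F=0] → run D
t=2: vr[A=512/793 D=1024/655 E=0 F=0] → run E
t=3: vr[A=512/793 D=1024/655 E=512/263 F=0 G=0] → run F
t=4: vr[A=512/793 D=1024/655 E=512/263 F=1 G=0] → run G
t=5: vr[A=512/793 D=1024/655 E=512/263 F=1 G=1024/3121] → run G
t=6: vr[A=512/793 D=1024/655 E=512/263 F=1 G=2048/3121 H=512/793] → run A
t=7: vr[A=1024/793 D=1024/655 E=512/263 F=1 G=2048/3121 H=512/793] → run H
t=8: vr[A=1024/793 D=1024/655 E=512/263 F=1 G=2048/3121 H=1465856/1012661] → run G
t=9: vr[A=1024/793 D=1024/655 E=512/263 F=1 G=3072/3121 H=1465856/1012661] → run G
t=10: vr[A=1024/793 D=1024/655 E=512/263 F=1 G=4096/3121 H=1465856/1012661] → run F
t=11: vr[A=1024/793 D=1024/655 E=512/263 F=2 G=4096/3121 H=1465856/1012661] → run A
t=12: vr[A=1536/793 D=1024/655 E=512/263 F=2 G=4096/3121 H=1465856/1012661] → run G
t=13: vr[A=1536/793 D=1024/655 E=512/263 F=2 G=5120/3121 H=1465856/1012661] → run H
t=14: vr[A=1536/793 D=1024/655 E=512/263 F=2 G=5120/3121 H=2277888/1012661] → run D
t=15: vr[A=1536/793 D=2048/655 E=512/263 F=2 G=5120/3121 H=2277888/1012661] → run G
t=16: vr[A=1536/793 D=2048/655 E=512/263 F=2 G=6144/3121 H=2277888/1012661] → run A
t=17: vr[A=2048/793 D=2048/655 E=512/263 F=2 G=6144/3121 H=2277888/1012661] → run E
t=18: vr[A=2048/793 D=2048/655 E=1024/263 F=2 G=6144/3121 H=2277888/1012661] → run G
t=19: vr[A=2048/793 D=2048/655 E=1024/263 F=2 H=2277888/1012661] → run F
t=20: vr[A=2048/793 D=2048/655 E=1024/263 F=3 H=2277888/1012661] → run H
t=21: vr[A=2048/793 D=2048/655 E=1024/263 F=3 H=3089920/1012661] → run A
t=22: vr[A=2560/793 D=2048/655 E=1024/263 F=3 H=3089920/1012661] → run F
t=23: vr[A=2560/793 D=2048/655 E=1024/263 F=4 H=3089920/1012661] → run H
t=24: vr[A=2560/793 D=2048/655 E=1024/263 F=4 H=3901952/1012661] → run D
t=25: vr[A=2560/793 D=3072/655 E=1024/263 F=4 H=3901952/1012661] → run A
t=26: vr[A=3072/793 D=3072/655 E=1024/263 F=4 H=3901952/1012661] → run H
t=27: vr[A=3072/793 D=3072/655 E=1024/263 F=4 H=4713984/1012661] → run A
t=28: vr[A=3584/793 D=3072/655 E=1024/263 F=4 H=4713984/1012661] → run E
t=29: vr[A=3584/793 D=3072/655 E=1536/263 F=4 H=4713984/1012661] → run F
t=30: vr[A=3584/793 D=3072/655 E=1536/263 H=4713984/1012661] → run A
t=31: vr[D=3072/655 E=1536/263 H=4713984/1012661] → run H
t=32: vr[D=3072/655 E=1536/263] → run D
t=33: vr[D=4096/655 E=1536/263] → run E
t=34: vr[D=4096/655 E=2048/263] → run D
t=35: vr[D=1024/131 E=2048/263] → run E
t=36: vr[D=1024/131 E=2560/263] → run D
t=37: vr[E=2560/263] → run E
t=38: vr[E=3072/263] → run E
t=39: vr[E=3584/263] → run E
t=40: (idle)
t=41: (idle)
t=42: (idle)
t=43: (idle)
t=44: (idle)
t=45: (idle)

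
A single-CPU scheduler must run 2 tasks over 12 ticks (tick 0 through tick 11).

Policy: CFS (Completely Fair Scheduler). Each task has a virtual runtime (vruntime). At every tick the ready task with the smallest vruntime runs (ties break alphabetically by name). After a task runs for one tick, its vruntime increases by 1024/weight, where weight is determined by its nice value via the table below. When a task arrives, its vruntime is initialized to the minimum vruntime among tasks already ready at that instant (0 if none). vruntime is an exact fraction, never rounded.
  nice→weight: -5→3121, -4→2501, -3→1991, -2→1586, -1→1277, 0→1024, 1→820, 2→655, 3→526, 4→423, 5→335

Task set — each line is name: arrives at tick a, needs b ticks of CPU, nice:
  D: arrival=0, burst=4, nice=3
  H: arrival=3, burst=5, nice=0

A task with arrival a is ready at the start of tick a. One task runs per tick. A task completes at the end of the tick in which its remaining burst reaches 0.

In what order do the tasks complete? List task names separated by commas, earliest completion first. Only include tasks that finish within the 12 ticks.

t=0: vr[D=0] → run D
t=1: vr[D=512/263] → run D
t=2: vr[D=1024/263] → run D
t=3: vr[D=1536/263 H=1536/263] → run D
t=4: vr[H=1536/263] → run H
t=5: vr[H=1799/263] → run H
t=6: vr[H=2062/263] → run H
t=7: vr[H=2325/263] → run H
t=8: vr[H=2588/263] → run H
t=9: (idle)
t=10: (idle)
t=11: (idle)

completion order = D, H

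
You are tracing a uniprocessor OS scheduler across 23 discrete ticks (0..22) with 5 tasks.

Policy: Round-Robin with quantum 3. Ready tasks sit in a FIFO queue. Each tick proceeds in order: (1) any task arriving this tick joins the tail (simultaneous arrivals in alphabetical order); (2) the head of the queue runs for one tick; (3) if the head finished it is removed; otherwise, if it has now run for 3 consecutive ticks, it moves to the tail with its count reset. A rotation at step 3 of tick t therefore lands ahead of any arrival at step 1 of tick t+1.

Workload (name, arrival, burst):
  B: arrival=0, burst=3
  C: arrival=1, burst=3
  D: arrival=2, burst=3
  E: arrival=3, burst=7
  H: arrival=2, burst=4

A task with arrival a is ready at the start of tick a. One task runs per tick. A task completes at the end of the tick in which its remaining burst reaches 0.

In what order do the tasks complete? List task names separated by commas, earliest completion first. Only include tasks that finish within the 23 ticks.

t=0: queue=[B] q_used=0 → run B
t=1: queue=[B,C] q_used=1 → run B
t=2: queue=[B,C,D,H] q_used=2 → run B
t=3: queue=[C,D,H,E] q_used=0 → run C
t=4: queue=[C,D,H,E] q_used=1 → run C
t=5: queue=[C,D,H,E] q_used=2 → run C
t=6: queue=[D,H,E] q_used=0 → run D
t=7: queue=[D,H,E] q_used=1 → run D
t=8: queue=[D,H,E] q_used=2 → run D
t=9: queue=[H,E] q_used=0 → run H
t=10: queue=[H,E] q_used=1 → run H
t=11: queue=[H,E] q_used=2 → run H
t=12: queue=[E,H] q_used=0 → run E
t=13: queue=[E,H] q_used=1 → run E
t=14: queue=[E,H] q_used=2 → run E
t=15: queue=[H,E] q_used=0 → run H
t=16: queue=[E] q_used=0 → run E
t=17: queue=[E] q_used=1 → run E
t=18: queue=[E] q_used=2 → run E
t=19: queue=[E] q_used=0 → run E
t=20: (idle)
t=21: (idle)
t=22: (idle)

completion order = B, C, D, H, E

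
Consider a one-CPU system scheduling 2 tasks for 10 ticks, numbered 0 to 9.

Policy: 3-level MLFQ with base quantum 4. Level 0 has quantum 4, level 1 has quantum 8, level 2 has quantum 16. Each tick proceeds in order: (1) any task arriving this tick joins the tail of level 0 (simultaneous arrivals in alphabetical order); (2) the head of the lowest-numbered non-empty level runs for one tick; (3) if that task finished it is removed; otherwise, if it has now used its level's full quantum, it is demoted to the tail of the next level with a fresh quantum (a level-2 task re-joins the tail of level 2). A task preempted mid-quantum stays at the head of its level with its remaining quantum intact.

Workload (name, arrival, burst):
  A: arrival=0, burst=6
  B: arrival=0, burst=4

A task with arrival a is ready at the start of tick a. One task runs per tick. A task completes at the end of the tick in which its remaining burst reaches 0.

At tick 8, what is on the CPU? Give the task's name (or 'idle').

running at tick 8 = A

t=0: L0/L1/L2 = AB/-/- → run A
t=1: L0/L1/L2 = AB/-/- → run A
t=2: L0/L1/L2 = AB/-/- → run A
t=3: L0/L1/L2 = AB/-/- → run A
t=4: L0/L1/L2 = B/A/- → run B
t=5: L0/L1/L2 = B/A/- → run B
t=6: L0/L1/L2 = B/A/- → run B
t=7: L0/L1/L2 = B/A/- → run B
t=8: L0/L1/L2 = -/A/- → run A
t=9: L0/L1/L2 = -/A/- → run A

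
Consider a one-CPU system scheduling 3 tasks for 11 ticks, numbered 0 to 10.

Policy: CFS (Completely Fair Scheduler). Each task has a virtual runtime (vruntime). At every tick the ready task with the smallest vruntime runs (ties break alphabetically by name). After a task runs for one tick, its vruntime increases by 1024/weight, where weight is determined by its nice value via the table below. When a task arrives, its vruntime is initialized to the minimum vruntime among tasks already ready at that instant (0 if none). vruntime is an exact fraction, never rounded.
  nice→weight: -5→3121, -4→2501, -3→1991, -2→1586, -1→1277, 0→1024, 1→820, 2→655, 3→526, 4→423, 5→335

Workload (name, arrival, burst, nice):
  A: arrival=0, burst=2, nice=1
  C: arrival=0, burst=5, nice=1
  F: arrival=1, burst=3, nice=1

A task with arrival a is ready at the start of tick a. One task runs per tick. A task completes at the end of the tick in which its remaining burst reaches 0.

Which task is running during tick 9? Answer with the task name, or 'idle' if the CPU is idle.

t=0: vr[A=0 C=0] → run A
t=1: vr[A=256/205 C=0 F=0] → run C
t=2: vr[A=256/205 C=256/205 F=0] → run F
t=3: vr[A=256/205 C=256/205 F=256/205] → run A
t=4: vr[C=256/205 F=256/205] → run C
t=5: vr[C=512/205 F=256/205] → run F
t=6: vr[C=512/205 F=512/205] → run C
t=7: vr[C=768/205 F=512/205] → run F
t=8: vr[C=768/205] → run C
t=9: vr[C=1024/205] → run C
t=10: (idle)

running at tick 9 = C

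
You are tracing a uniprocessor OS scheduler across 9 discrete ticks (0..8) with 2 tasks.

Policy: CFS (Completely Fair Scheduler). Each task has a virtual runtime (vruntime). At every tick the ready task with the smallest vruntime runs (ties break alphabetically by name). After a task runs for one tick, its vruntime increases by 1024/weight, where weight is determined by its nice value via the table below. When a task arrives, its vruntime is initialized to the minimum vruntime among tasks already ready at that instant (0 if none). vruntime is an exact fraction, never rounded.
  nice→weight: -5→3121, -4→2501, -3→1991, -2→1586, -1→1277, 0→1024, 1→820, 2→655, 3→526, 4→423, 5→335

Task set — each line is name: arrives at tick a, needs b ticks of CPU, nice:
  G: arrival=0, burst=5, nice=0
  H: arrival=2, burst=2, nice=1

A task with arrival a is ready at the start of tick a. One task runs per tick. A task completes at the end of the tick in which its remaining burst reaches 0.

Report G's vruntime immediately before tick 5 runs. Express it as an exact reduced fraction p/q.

vruntime(G, start of tick 5) = 4/1

t=0: vr[G=0] → run G
t=1: vr[G=1] → run G
t=2: vr[G=2 H=2] → run G
t=3: vr[G=3 H=2] → run H
t=4: vr[G=3 H=666/205] → run G
t=5: vr[G=4 H=666/205] → run H
t=6: vr[G=4] → run G
t=7: (idle)
t=8: (idle)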